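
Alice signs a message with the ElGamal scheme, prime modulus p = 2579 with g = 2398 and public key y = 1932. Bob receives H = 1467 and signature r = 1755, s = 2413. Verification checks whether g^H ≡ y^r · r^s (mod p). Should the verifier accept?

Left side g^H mod p:
2398^1467 mod 2579 = 636
Right side y^r · r^s mod p:
1932^1755 mod 2579 = 398
1755^2413 mod 2579 = 1920
398·1920 = 764160 ≡ 776 (mod 2579)
636 ≠ 776, so verification fails.

reject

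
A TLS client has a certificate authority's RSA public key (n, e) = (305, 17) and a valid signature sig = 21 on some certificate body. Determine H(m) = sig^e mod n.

151

sig^2 ≡ 21^2 = 441 ≡ 136
sig^4 ≡ 136^2 = 18496 ≡ 196
sig^8 ≡ 196^2 = 38416 ≡ 291
sig^16 ≡ 291^2 = 84681 ≡ 196
17 = 16 + 1, so sig^17 ≡ 196·21 ≡ 151 (mod 305)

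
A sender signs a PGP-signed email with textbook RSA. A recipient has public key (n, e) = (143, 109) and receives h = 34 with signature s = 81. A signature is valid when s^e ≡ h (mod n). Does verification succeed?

fails

s^2 ≡ 81^2 = 6561 ≡ 126
s^4 ≡ 126^2 = 15876 ≡ 3
s^8 ≡ 3^2 = 9
s^16 ≡ 9^2 = 81
s^32 ≡ 81^2 = 6561 ≡ 126
s^64 ≡ 126^2 = 15876 ≡ 3
109 = 64 + 32 + 8 + 4 + 1, so s^109 ≡ 3·126·9·3·81 ≡ 3 (mod 143)
The recovered value 3 does not match the digest 34.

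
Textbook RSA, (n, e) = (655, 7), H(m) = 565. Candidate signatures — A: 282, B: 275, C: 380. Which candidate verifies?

Candidate A: Squares mod 655: 282^1≡282, 282^2≡269, 282^4≡311; 7 = 4 + 2 + 1, so 282^7 ≡ 311·269·282 ≡ 48 (mod 655)
Candidate B: Squares mod 655: 275^1≡275, 275^2≡300, 275^4≡265; 7 = 4 + 2 + 1, so 275^7 ≡ 265·300·275 ≡ 565 (mod 655)
  → matches H(m) = 565
Candidate C: Squares mod 655: 380^1≡380, 380^2≡300, 380^4≡265; 7 = 4 + 2 + 1, so 380^7 ≡ 265·300·380 ≡ 90 (mod 655)

B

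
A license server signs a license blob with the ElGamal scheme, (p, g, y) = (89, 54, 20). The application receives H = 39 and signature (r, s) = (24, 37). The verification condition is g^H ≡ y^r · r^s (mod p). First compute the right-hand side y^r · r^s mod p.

82

20^24 mod 89 = 45
24^37 mod 89 = 75
y^r · r^s ≡ 45·75 = 3375 ≡ 82 (mod 89)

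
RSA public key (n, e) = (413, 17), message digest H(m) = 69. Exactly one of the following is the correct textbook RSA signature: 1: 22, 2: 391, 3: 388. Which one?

Candidate 1: Squares mod 413: 22^1≡22, 22^2≡71, 22^4≡85, 22^8≡204, 22^16≡316; 17 = 16 + 1, so 22^17 ≡ 316·22 ≡ 344 (mod 413)
Candidate 2: Squares mod 413: 391^1≡391, 391^2≡71, 391^4≡85, 391^8≡204, 391^16≡316; 17 = 16 + 1, so 391^17 ≡ 316·391 ≡ 69 (mod 413)
  → matches H(m) = 69
Candidate 3: Squares mod 413: 388^1≡388, 388^2≡212, 388^4≡340, 388^8≡373, 388^16≡361; 17 = 16 + 1, so 388^17 ≡ 361·388 ≡ 61 (mod 413)

2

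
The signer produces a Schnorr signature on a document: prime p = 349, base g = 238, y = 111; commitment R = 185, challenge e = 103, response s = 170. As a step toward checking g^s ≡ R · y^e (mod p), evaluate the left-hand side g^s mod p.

Squares mod 349: 238^1≡238, 238^2≡106, 238^4≡68, 238^8≡87, 238^16≡240, 238^32≡15, 238^64≡225, 238^128≡20
170 = 128 + 32 + 8 + 2, so 238^170 ≡ 20·15·87·106 ≡ 77 (mod 349)

77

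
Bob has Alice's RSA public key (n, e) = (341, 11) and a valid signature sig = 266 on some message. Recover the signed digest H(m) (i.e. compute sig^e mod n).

Squares mod 341: sig^1≡266, sig^2≡169, sig^4≡258, sig^8≡69
11 = 8 + 2 + 1, so sig^11 ≡ 69·169·266 ≡ 90 (mod 341)

90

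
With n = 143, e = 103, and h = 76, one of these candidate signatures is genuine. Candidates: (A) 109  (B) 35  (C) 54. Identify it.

C

Candidate A: Squares mod 143: 109^1≡109, 109^2≡12, 109^4≡1, 109^8≡1, 109^16≡1, 109^32≡1, 109^64≡1; 103 = 64 + 32 + 4 + 2 + 1, so 109^103 ≡ 1·1·1·12·109 ≡ 21 (mod 143)
Candidate B: Squares mod 143: 35^1≡35, 35^2≡81, 35^4≡126, 35^8≡3, 35^16≡9, 35^32≡81, 35^64≡126; 103 = 64 + 32 + 4 + 2 + 1, so 35^103 ≡ 126·81·126·81·35 ≡ 74 (mod 143)
Candidate C: Squares mod 143: 54^1≡54, 54^2≡56, 54^4≡133, 54^8≡100, 54^16≡133, 54^32≡100, 54^64≡133; 103 = 64 + 32 + 4 + 2 + 1, so 54^103 ≡ 133·100·133·56·54 ≡ 76 (mod 143)
  → matches h = 76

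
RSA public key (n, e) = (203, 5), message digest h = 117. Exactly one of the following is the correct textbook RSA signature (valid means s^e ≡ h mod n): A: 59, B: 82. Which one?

Candidate A: 59^2 = 3481 ≡ 30; 59^4 ≡ 30^2 = 900 ≡ 88; 5 = 4 + 1, so 59^5 ≡ 88·59 ≡ 117 (mod 203)
  → matches h = 117
Candidate B: 82^2 = 6724 ≡ 25; 82^4 ≡ 25^2 = 625 ≡ 16; 5 = 4 + 1, so 82^5 ≡ 16·82 ≡ 94 (mod 203)

A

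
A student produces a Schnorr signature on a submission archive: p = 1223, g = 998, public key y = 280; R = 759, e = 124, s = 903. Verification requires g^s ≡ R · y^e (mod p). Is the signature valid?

invalid

g^s mod p:
998^2 = 996004 ≡ 482
998^4 ≡ 482^2 = 232324 ≡ 1177
998^8 ≡ 1177^2 = 1385329 ≡ 893
998^16 ≡ 893^2 = 797449 ≡ 53
998^32 ≡ 53^2 = 2809 ≡ 363
998^64 ≡ 363^2 = 131769 ≡ 908
998^128 ≡ 908^2 = 824464 ≡ 162
998^256 ≡ 162^2 = 26244 ≡ 561
998^512 ≡ 561^2 = 314721 ≡ 410
903 = 512 + 256 + 128 + 4 + 2 + 1, so 998^903 ≡ 410·561·162·1177·482·998 ≡ 621 (mod 1223)
R · y^e mod p:
280^2 = 78400 ≡ 128
280^4 ≡ 128^2 = 16384 ≡ 485
280^8 ≡ 485^2 = 235225 ≡ 409
280^16 ≡ 409^2 = 167281 ≡ 953
280^32 ≡ 953^2 = 908209 ≡ 743
280^64 ≡ 743^2 = 552049 ≡ 476
124 = 64 + 32 + 16 + 8 + 4, so 280^124 ≡ 476·743·953·409·485 ≡ 273 (mod 1223)
759·273 = 207207 ≡ 520 (mod 1223)
621 ≠ 520; the check fails.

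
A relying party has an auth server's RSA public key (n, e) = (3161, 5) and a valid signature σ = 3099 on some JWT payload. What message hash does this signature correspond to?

832

σ^2 ≡ 3099^2 = 9603801 ≡ 683
σ^4 ≡ 683^2 = 466489 ≡ 1822
5 = 4 + 1, so σ^5 ≡ 1822·3099 ≡ 832 (mod 3161)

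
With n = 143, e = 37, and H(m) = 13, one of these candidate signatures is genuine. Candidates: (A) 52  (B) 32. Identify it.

A

Candidate A: 52^2 = 2704 ≡ 130; 52^4 ≡ 130^2 = 16900 ≡ 26; 52^8 ≡ 26^2 = 676 ≡ 104; 52^16 ≡ 104^2 = 10816 ≡ 91; 52^32 ≡ 91^2 = 8281 ≡ 130; 37 = 32 + 4 + 1, so 52^37 ≡ 130·26·52 ≡ 13 (mod 143)
  → matches H(m) = 13
Candidate B: 32^2 = 1024 ≡ 23; 32^4 ≡ 23^2 = 529 ≡ 100; 32^8 ≡ 100^2 = 10000 ≡ 133; 32^16 ≡ 133^2 = 17689 ≡ 100; 32^32 ≡ 100^2 = 10000 ≡ 133; 37 = 32 + 4 + 1, so 32^37 ≡ 133·100·32 ≡ 32 (mod 143)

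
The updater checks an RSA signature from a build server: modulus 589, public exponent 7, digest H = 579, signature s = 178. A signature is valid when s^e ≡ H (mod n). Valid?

no

s^2 ≡ 178^2 = 31684 ≡ 467
s^4 ≡ 467^2 = 218089 ≡ 159
7 = 4 + 2 + 1, so s^7 ≡ 159·467·178 ≡ 463 (mod 589)
The recovered value 463 does not match the digest 579.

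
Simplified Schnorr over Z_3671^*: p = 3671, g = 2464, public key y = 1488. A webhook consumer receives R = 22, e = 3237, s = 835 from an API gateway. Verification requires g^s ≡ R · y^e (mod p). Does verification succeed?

fails

g^s mod p:
Squares mod 3671: 2464^1≡2464, 2464^2≡3133, 2464^4≡3106, 2464^8≡3519, 2464^16≡1078, 2464^32≡2048, 2464^64≡2022, 2464^128≡2661, 2464^256≡3233, 2464^512≡952
835 = 512 + 256 + 64 + 2 + 1, so 2464^835 ≡ 952·3233·2022·3133·2464 ≡ 3439 (mod 3671)
R · y^e mod p:
Squares mod 3671: 1488^1≡1488, 1488^2≡531, 1488^4≡2965, 1488^8≡2851, 1488^16≡607, 1488^32≡1349, 1488^64≡2656, 1488^128≡2345, 1488^256≡3538, 1488^512≡3005, 1488^1024≡3036, 1488^2048≡3086
3237 = 2048 + 1024 + 128 + 32 + 4 + 1, so 1488^3237 ≡ 3086·3036·2345·1349·2965·1488 ≡ 661 (mod 3671)
22·661 = 14542 ≡ 3529 (mod 3671)
3439 ≠ 3529; the check fails.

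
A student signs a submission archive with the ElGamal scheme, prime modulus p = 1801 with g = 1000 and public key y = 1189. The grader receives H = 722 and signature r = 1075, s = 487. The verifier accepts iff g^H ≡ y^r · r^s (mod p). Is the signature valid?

valid

Left side g^H mod p:
Squares mod 1801: 1000^1≡1000, 1000^2≡445, 1000^4≡1716, 1000^8≡21, 1000^16≡441, 1000^32≡1774, 1000^64≡729, 1000^128≡146, 1000^256≡1505, 1000^512≡1168
722 = 512 + 128 + 64 + 16 + 2, so 1000^722 ≡ 1168·146·729·441·445 ≡ 864 (mod 1801)
Right side y^r · r^s mod p:
Squares mod 1801: 1189^1≡1189, 1189^2≡1737, 1189^4≡494, 1189^8≡901, 1189^16≡1351, 1189^32≡788, 1189^64≡1400, 1189^128≡512, 1189^256≡999, 1189^512≡247, 1189^1024≡1576
1075 = 1024 + 32 + 16 + 2 + 1, so 1189^1075 ≡ 1576·788·1351·1737·1189 ≡ 977 (mod 1801)
Squares mod 1801: 1075^1≡1075, 1075^2≡1184, 1075^4≡678, 1075^8≡429, 1075^16≡339, 1075^32≡1458, 1075^64≡584, 1075^128≡667, 1075^256≡42
487 = 256 + 128 + 64 + 32 + 4 + 2 + 1, so 1075^487 ≡ 42·667·584·1458·678·1184·1075 ≡ 541 (mod 1801)
977·541 = 528557 ≡ 864 (mod 1801)
864 ≡ 864 (mod 1801), so the signature is genuine.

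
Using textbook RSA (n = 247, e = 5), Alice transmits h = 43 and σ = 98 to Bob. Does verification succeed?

σ^2 ≡ 98^2 = 9604 ≡ 218
σ^4 ≡ 218^2 = 47524 ≡ 100
5 = 4 + 1, so σ^5 ≡ 100·98 ≡ 167 (mod 247)
167 ≠ 43, so verification fails.

fails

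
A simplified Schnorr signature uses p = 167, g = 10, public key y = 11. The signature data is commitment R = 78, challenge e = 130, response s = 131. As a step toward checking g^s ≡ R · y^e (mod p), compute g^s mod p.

95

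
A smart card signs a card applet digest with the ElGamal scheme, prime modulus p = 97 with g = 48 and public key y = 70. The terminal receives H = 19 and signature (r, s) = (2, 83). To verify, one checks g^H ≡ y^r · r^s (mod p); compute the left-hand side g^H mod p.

48^2 = 2304 ≡ 73
48^4 ≡ 73^2 = 5329 ≡ 91
48^8 ≡ 91^2 = 8281 ≡ 36
48^16 ≡ 36^2 = 1296 ≡ 35
19 = 16 + 2 + 1, so 48^19 ≡ 35·73·48 ≡ 32 (mod 97)

32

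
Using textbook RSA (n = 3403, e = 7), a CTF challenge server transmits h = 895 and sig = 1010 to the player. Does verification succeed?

sig^2 ≡ 1010^2 = 1020100 ≡ 2603
sig^4 ≡ 2603^2 = 6775609 ≡ 236
7 = 4 + 2 + 1, so sig^7 ≡ 236·2603·1010 ≡ 2508 (mod 3403)
The recovered value 2508 does not match the digest 895.

fails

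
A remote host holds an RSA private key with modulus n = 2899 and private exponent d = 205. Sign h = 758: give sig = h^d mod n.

h^2 ≡ 758^2 = 574564 ≡ 562
h^4 ≡ 562^2 = 315844 ≡ 2752
h^8 ≡ 2752^2 = 7573504 ≡ 1316
h^16 ≡ 1316^2 = 1731856 ≡ 1153
h^32 ≡ 1153^2 = 1329409 ≡ 1667
h^64 ≡ 1667^2 = 2778889 ≡ 1647
h^128 ≡ 1647^2 = 2712609 ≡ 2044
205 = 128 + 64 + 8 + 4 + 1, so h^205 ≡ 2044·1647·1316·2752·758 ≡ 1109 (mod 2899)

1109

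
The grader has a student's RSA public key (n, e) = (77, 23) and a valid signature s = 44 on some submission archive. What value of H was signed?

11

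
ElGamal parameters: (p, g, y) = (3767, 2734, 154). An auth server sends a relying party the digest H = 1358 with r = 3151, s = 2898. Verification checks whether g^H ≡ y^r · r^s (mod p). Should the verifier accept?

Left side g^H mod p:
2734^1358 mod 3767 = 3237
Right side y^r · r^s mod p:
154^3151 mod 3767 = 1035
3151^2898 mod 3767 = 2711
1035·2711 = 2805885 ≡ 3237 (mod 3767)
3237 ≡ 3237 (mod 3767), so the signature is genuine.

accept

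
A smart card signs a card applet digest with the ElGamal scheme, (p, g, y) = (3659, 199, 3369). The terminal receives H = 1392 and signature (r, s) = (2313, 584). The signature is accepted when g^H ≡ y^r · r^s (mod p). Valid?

Left side g^H mod p:
199^1392 mod 3659 = 3379
Right side y^r · r^s mod p:
3369^2313 mod 3659 = 2785
2313^584 mod 3659 = 1340
2785·1340 = 3731900 ≡ 3379 (mod 3659)
3379 ≡ 3379 (mod 3659), so the signature is genuine.

yes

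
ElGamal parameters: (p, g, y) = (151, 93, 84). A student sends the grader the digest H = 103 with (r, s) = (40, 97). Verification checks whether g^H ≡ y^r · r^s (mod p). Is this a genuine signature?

Left side g^H mod p:
Squares mod 151: 93^1≡93, 93^2≡42, 93^4≡103, 93^8≡39, 93^16≡11, 93^32≡121, 93^64≡145
103 = 64 + 32 + 4 + 2 + 1, so 93^103 ≡ 145·121·103·42·93 ≡ 56 (mod 151)
Right side y^r · r^s mod p:
Squares mod 151: 84^1≡84, 84^2≡110, 84^4≡20, 84^8≡98, 84^16≡91, 84^32≡127
40 = 32 + 8, so 84^40 ≡ 127·98 ≡ 64 (mod 151)
Squares mod 151: 40^1≡40, 40^2≡90, 40^4≡97, 40^8≡47, 40^16≡95, 40^32≡116, 40^64≡17
97 = 64 + 32 + 1, so 40^97 ≡ 17·116·40 ≡ 58 (mod 151)
64·58 = 3712 ≡ 88 (mod 151)
56 ≠ 88, so verification fails.

forged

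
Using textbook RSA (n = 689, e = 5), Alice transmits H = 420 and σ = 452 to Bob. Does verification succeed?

passes

σ^2 ≡ 452^2 = 204304 ≡ 360
σ^4 ≡ 360^2 = 129600 ≡ 68
5 = 4 + 1, so σ^5 ≡ 68·452 ≡ 420 (mod 689)
420 = H, so the signature checks out.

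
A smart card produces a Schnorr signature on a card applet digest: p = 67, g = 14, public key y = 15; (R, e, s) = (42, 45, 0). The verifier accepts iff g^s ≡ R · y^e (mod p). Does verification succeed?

fails

g^s mod p:
14^0 mod 67 = 1
R · y^e mod p:
Squares mod 67: 15^1≡15, 15^2≡24, 15^4≡40, 15^8≡59, 15^16≡64, 15^32≡9
45 = 32 + 8 + 4 + 1, so 15^45 ≡ 9·59·40·15 ≡ 15 (mod 67)
42·15 = 630 ≡ 27 (mod 67)
1 ≠ 27; the check fails.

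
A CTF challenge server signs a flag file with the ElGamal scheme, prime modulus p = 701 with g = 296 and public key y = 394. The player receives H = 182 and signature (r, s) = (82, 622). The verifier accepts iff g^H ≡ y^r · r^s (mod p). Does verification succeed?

fails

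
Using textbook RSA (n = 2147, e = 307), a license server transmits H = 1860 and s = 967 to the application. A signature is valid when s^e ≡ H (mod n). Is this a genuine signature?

s^2 ≡ 967^2 = 935089 ≡ 1144
s^4 ≡ 1144^2 = 1308736 ≡ 1213
s^8 ≡ 1213^2 = 1471369 ≡ 674
s^16 ≡ 674^2 = 454276 ≡ 1259
s^32 ≡ 1259^2 = 1585081 ≡ 595
s^64 ≡ 595^2 = 354025 ≡ 1917
s^128 ≡ 1917^2 = 3674889 ≡ 1372
s^256 ≡ 1372^2 = 1882384 ≡ 1612
307 = 256 + 32 + 16 + 2 + 1, so s^307 ≡ 1612·595·1259·1144·967 ≡ 1860 (mod 2147)
s^307 mod 2147 = 1860 matches H.

genuine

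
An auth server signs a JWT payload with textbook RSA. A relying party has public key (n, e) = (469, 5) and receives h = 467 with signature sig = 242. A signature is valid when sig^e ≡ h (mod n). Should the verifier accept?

Squares mod 469: sig^1≡242, sig^2≡408, sig^4≡438
5 = 4 + 1, so sig^5 ≡ 438·242 ≡ 2 (mod 469)
The recovered value 2 does not match the digest 467.

reject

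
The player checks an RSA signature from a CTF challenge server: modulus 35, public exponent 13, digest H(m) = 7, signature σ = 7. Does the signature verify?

verifies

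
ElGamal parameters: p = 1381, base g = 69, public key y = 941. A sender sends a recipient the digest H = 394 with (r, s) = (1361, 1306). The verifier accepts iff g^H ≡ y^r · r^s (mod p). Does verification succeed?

Left side g^H mod p:
Squares mod 1381: 69^1≡69, 69^2≡618, 69^4≡768, 69^8≡137, 69^16≡816, 69^32≡214, 69^64≡223, 69^128≡13, 69^256≡169
394 = 256 + 128 + 8 + 2, so 69^394 ≡ 169·13·137·618 ≡ 169 (mod 1381)
Right side y^r · r^s mod p:
Squares mod 1381: 941^1≡941, 941^2≡260, 941^4≡1312, 941^8≡618, 941^16≡768, 941^32≡137, 941^64≡816, 941^128≡214, 941^256≡223, 941^512≡13, 941^1024≡169
1361 = 1024 + 256 + 64 + 16 + 1, so 941^1361 ≡ 169·223·816·768·941 ≡ 1312 (mod 1381)
Squares mod 1381: 1361^1≡1361, 1361^2≡400, 1361^4≡1185, 1361^8≡1129, 1361^16≡1359, 1361^32≡484, 1361^64≡867, 1361^128≡425, 1361^256≡1095, 1361^512≡317, 1361^1024≡1057
1306 = 1024 + 256 + 16 + 8 + 2, so 1361^1306 ≡ 1057·1095·1359·1129·400 ≡ 867 (mod 1381)
1312·867 = 1137504 ≡ 941 (mod 1381)
169 ≠ 941, so verification fails.

fails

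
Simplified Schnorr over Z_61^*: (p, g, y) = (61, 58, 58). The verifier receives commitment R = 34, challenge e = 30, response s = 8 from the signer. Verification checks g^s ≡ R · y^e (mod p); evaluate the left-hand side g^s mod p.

34

Squares mod 61: 58^1≡58, 58^2≡9, 58^4≡20, 58^8≡34
58^8 ≡ 34 (mod 61)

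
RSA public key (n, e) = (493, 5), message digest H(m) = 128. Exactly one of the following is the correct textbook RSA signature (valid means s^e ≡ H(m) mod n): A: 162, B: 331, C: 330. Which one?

B

Candidate A: Squares mod 493: 162^1≡162, 162^2≡115, 162^4≡407; 5 = 4 + 1, so 162^5 ≡ 407·162 ≡ 365 (mod 493)
Candidate B: Squares mod 493: 331^1≡331, 331^2≡115, 331^4≡407; 5 = 4 + 1, so 331^5 ≡ 407·331 ≡ 128 (mod 493)
  → matches H(m) = 128
Candidate C: Squares mod 493: 330^1≡330, 330^2≡440, 330^4≡344; 5 = 4 + 1, so 330^5 ≡ 344·330 ≡ 130 (mod 493)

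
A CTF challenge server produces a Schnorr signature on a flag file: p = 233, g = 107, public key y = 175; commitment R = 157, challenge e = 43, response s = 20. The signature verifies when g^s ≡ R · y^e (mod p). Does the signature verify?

does not verify

g^s mod p:
107^20 mod 233 = 152
R · y^e mod p:
175^43 mod 233 = 2
157·2 = 314 ≡ 81 (mod 233)
152 ≠ 81; the check fails.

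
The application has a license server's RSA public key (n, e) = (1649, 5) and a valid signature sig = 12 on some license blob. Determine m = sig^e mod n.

sig^2 ≡ 12^2 = 144
sig^4 ≡ 144^2 = 20736 ≡ 948
5 = 4 + 1, so sig^5 ≡ 948·12 ≡ 1482 (mod 1649)

1482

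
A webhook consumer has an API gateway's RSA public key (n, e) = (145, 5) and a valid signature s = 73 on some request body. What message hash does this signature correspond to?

s^5 mod 145 = 68

68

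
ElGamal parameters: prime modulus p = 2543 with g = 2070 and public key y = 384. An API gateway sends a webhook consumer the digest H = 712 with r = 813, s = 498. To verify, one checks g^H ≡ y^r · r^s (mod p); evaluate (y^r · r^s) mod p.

384^813 mod 2543 = 1996
813^498 mod 2543 = 2178
y^r · r^s ≡ 1996·2178 = 4347288 ≡ 1301 (mod 2543)

1301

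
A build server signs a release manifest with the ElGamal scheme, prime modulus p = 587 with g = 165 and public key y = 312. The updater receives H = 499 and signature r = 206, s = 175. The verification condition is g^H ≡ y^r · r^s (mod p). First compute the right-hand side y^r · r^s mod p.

191

312^2 = 97344 ≡ 489
312^4 ≡ 489^2 = 239121 ≡ 212
312^8 ≡ 212^2 = 44944 ≡ 332
312^16 ≡ 332^2 = 110224 ≡ 455
312^32 ≡ 455^2 = 207025 ≡ 401
312^64 ≡ 401^2 = 160801 ≡ 550
312^128 ≡ 550^2 = 302500 ≡ 195
206 = 128 + 64 + 8 + 4 + 2, so 312^206 ≡ 195·550·332·212·489 ≡ 165 (mod 587)
206^2 = 42436 ≡ 172
206^4 ≡ 172^2 = 29584 ≡ 234
206^8 ≡ 234^2 = 54756 ≡ 165
206^16 ≡ 165^2 = 27225 ≡ 223
206^32 ≡ 223^2 = 49729 ≡ 421
206^64 ≡ 421^2 = 177241 ≡ 554
206^128 ≡ 554^2 = 306916 ≡ 502
175 = 128 + 32 + 8 + 4 + 2 + 1, so 206^175 ≡ 502·421·165·234·172·206 ≡ 115 (mod 587)
y^r · r^s ≡ 165·115 = 18975 ≡ 191 (mod 587)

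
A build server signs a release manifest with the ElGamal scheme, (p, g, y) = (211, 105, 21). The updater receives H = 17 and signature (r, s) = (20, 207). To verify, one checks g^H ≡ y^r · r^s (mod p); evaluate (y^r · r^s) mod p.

21^20 mod 211 = 196
20^207 mod 211 = 82
y^r · r^s ≡ 196·82 = 16072 ≡ 36 (mod 211)

36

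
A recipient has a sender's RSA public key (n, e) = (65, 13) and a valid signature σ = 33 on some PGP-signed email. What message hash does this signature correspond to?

33

σ^2 ≡ 33^2 = 1089 ≡ 49
σ^4 ≡ 49^2 = 2401 ≡ 61
σ^8 ≡ 61^2 = 3721 ≡ 16
13 = 8 + 4 + 1, so σ^13 ≡ 16·61·33 ≡ 33 (mod 65)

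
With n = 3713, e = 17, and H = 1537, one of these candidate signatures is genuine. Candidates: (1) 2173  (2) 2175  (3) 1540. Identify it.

Candidate 1: Squares mod 3713: 2173^1≡2173, 2173^2≡2706, 2173^4≡400, 2173^8≡341, 2173^16≡1178; 17 = 16 + 1, so 2173^17 ≡ 1178·2173 ≡ 1537 (mod 3713)
  → matches H = 1537
Candidate 2: Squares mod 3713: 2175^1≡2175, 2175^2≡263, 2175^4≡2335, 2175^8≡1541, 2175^16≡2074; 17 = 16 + 1, so 2175^17 ≡ 2074·2175 ≡ 3368 (mod 3713)
Candidate 3: Squares mod 3713: 1540^1≡1540, 1540^2≡2706, 1540^4≡400, 1540^8≡341, 1540^16≡1178; 17 = 16 + 1, so 1540^17 ≡ 1178·1540 ≡ 2176 (mod 3713)

1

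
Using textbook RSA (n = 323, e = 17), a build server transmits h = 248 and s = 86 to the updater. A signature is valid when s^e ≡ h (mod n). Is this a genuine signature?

s^2 ≡ 86^2 = 7396 ≡ 290
s^4 ≡ 290^2 = 84100 ≡ 120
s^8 ≡ 120^2 = 14400 ≡ 188
s^16 ≡ 188^2 = 35344 ≡ 137
17 = 16 + 1, so s^17 ≡ 137·86 ≡ 154 (mod 323)
154 ≠ 248, so verification fails.

forged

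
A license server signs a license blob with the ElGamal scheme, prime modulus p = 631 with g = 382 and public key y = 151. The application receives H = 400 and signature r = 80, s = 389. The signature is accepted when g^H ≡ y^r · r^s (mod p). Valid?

no

Left side g^H mod p:
382^2 = 145924 ≡ 163
382^4 ≡ 163^2 = 26569 ≡ 67
382^8 ≡ 67^2 = 4489 ≡ 72
382^16 ≡ 72^2 = 5184 ≡ 136
382^32 ≡ 136^2 = 18496 ≡ 197
382^64 ≡ 197^2 = 38809 ≡ 318
382^128 ≡ 318^2 = 101124 ≡ 164
382^256 ≡ 164^2 = 26896 ≡ 394
400 = 256 + 128 + 16, so 382^400 ≡ 394·164·136 ≡ 470 (mod 631)
Right side y^r · r^s mod p:
151^2 = 22801 ≡ 85
151^4 ≡ 85^2 = 7225 ≡ 284
151^8 ≡ 284^2 = 80656 ≡ 519
151^16 ≡ 519^2 = 269361 ≡ 555
151^32 ≡ 555^2 = 308025 ≡ 97
151^64 ≡ 97^2 = 9409 ≡ 575
80 = 64 + 16, so 151^80 ≡ 575·555 ≡ 470 (mod 631)
80^2 = 6400 ≡ 90
80^4 ≡ 90^2 = 8100 ≡ 528
80^8 ≡ 528^2 = 278784 ≡ 513
80^16 ≡ 513^2 = 263169 ≡ 42
80^32 ≡ 42^2 = 1764 ≡ 502
80^64 ≡ 502^2 = 252004 ≡ 235
80^128 ≡ 235^2 = 55225 ≡ 328
80^256 ≡ 328^2 = 107584 ≡ 314
389 = 256 + 128 + 4 + 1, so 80^389 ≡ 314·328·528·80 ≡ 536 (mod 631)
470·536 = 251920 ≡ 151 (mod 631)
470 ≠ 151, so verification fails.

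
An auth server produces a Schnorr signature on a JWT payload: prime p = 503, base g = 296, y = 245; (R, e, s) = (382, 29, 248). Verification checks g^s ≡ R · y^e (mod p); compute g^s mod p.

329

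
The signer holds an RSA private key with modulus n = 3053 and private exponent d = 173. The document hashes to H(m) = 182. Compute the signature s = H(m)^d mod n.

1960

(H(m))^2 ≡ 182^2 = 33124 ≡ 2594
(H(m))^4 ≡ 2594^2 = 6728836 ≡ 24
(H(m))^8 ≡ 24^2 = 576
(H(m))^16 ≡ 576^2 = 331776 ≡ 2052
(H(m))^32 ≡ 2052^2 = 4210704 ≡ 617
(H(m))^64 ≡ 617^2 = 380689 ≡ 2117
(H(m))^128 ≡ 2117^2 = 4481689 ≡ 2938
173 = 128 + 32 + 8 + 4 + 1, so (H(m))^173 ≡ 2938·617·576·24·182 ≡ 1960 (mod 3053)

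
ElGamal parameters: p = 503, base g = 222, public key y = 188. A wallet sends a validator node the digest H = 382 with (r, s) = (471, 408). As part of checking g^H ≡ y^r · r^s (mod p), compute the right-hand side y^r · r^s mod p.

188^2 = 35344 ≡ 134
188^4 ≡ 134^2 = 17956 ≡ 351
188^8 ≡ 351^2 = 123201 ≡ 469
188^16 ≡ 469^2 = 219961 ≡ 150
188^32 ≡ 150^2 = 22500 ≡ 368
188^64 ≡ 368^2 = 135424 ≡ 117
188^128 ≡ 117^2 = 13689 ≡ 108
188^256 ≡ 108^2 = 11664 ≡ 95
471 = 256 + 128 + 64 + 16 + 4 + 2 + 1, so 188^471 ≡ 95·108·117·150·351·134·188 ≡ 170 (mod 503)
471^2 = 221841 ≡ 18
471^4 ≡ 18^2 = 324
471^8 ≡ 324^2 = 104976 ≡ 352
471^16 ≡ 352^2 = 123904 ≡ 166
471^32 ≡ 166^2 = 27556 ≡ 394
471^64 ≡ 394^2 = 155236 ≡ 312
471^128 ≡ 312^2 = 97344 ≡ 265
471^256 ≡ 265^2 = 70225 ≡ 308
408 = 256 + 128 + 16 + 8, so 471^408 ≡ 308·265·166·352 ≡ 190 (mod 503)
y^r · r^s ≡ 170·190 = 32300 ≡ 108 (mod 503)

108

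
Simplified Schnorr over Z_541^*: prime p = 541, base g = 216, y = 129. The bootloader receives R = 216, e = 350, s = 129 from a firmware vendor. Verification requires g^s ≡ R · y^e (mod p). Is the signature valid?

valid

g^s mod p:
216^129 mod 541 = 52
R · y^e mod p:
129^350 mod 541 = 411
216·411 = 88776 ≡ 52 (mod 541)
52 ≡ 52 (mod 541); signature holds.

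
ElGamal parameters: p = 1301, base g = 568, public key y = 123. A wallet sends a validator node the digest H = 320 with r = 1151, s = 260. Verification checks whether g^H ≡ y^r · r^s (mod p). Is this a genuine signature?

Left side g^H mod p:
568^2 = 322624 ≡ 1277
568^4 ≡ 1277^2 = 1630729 ≡ 576
568^8 ≡ 576^2 = 331776 ≡ 21
568^16 ≡ 21^2 = 441
568^32 ≡ 441^2 = 194481 ≡ 632
568^64 ≡ 632^2 = 399424 ≡ 17
568^128 ≡ 17^2 = 289
568^256 ≡ 289^2 = 83521 ≡ 257
320 = 256 + 64, so 568^320 ≡ 257·17 ≡ 466 (mod 1301)
Right side y^r · r^s mod p:
123^2 = 15129 ≡ 818
123^4 ≡ 818^2 = 669124 ≡ 410
123^8 ≡ 410^2 = 168100 ≡ 271
123^16 ≡ 271^2 = 73441 ≡ 585
123^32 ≡ 585^2 = 342225 ≡ 62
123^64 ≡ 62^2 = 3844 ≡ 1242
123^128 ≡ 1242^2 = 1542564 ≡ 879
123^256 ≡ 879^2 = 772641 ≡ 1148
123^512 ≡ 1148^2 = 1317904 ≡ 1292
123^1024 ≡ 1292^2 = 1669264 ≡ 81
1151 = 1024 + 64 + 32 + 16 + 8 + 4 + 2 + 1, so 123^1151 ≡ 81·1242·62·585·271·410·818·123 ≡ 325 (mod 1301)
1151^2 = 1324801 ≡ 383
1151^4 ≡ 383^2 = 146689 ≡ 977
1151^8 ≡ 977^2 = 954529 ≡ 896
1151^16 ≡ 896^2 = 802816 ≡ 99
1151^32 ≡ 99^2 = 9801 ≡ 694
1151^64 ≡ 694^2 = 481636 ≡ 266
1151^128 ≡ 266^2 = 70756 ≡ 502
1151^256 ≡ 502^2 = 252004 ≡ 911
260 = 256 + 4, so 1151^260 ≡ 911·977 ≡ 163 (mod 1301)
325·163 = 52975 ≡ 935 (mod 1301)
466 ≠ 935, so verification fails.

forged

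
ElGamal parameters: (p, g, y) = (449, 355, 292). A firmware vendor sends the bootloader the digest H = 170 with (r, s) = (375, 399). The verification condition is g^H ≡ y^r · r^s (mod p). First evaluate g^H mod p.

227

355^2 = 126025 ≡ 305
355^4 ≡ 305^2 = 93025 ≡ 82
355^8 ≡ 82^2 = 6724 ≡ 438
355^16 ≡ 438^2 = 191844 ≡ 121
355^32 ≡ 121^2 = 14641 ≡ 273
355^64 ≡ 273^2 = 74529 ≡ 444
355^128 ≡ 444^2 = 197136 ≡ 25
170 = 128 + 32 + 8 + 2, so 355^170 ≡ 25·273·438·305 ≡ 227 (mod 449)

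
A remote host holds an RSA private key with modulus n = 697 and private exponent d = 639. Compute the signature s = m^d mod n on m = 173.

278

m^2 ≡ 173^2 = 29929 ≡ 655
m^4 ≡ 655^2 = 429025 ≡ 370
m^8 ≡ 370^2 = 136900 ≡ 288
m^16 ≡ 288^2 = 82944 ≡ 1
m^32 ≡ 1^2 = 1
m^64 ≡ 1^2 = 1
m^128 ≡ 1^2 = 1
m^256 ≡ 1^2 = 1
m^512 ≡ 1^2 = 1
639 = 512 + 64 + 32 + 16 + 8 + 4 + 2 + 1, so m^639 ≡ 1·1·1·1·288·370·655·173 ≡ 278 (mod 697)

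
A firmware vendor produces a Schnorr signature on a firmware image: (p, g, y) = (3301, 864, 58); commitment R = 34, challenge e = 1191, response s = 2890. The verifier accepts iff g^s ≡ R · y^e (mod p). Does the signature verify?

does not verify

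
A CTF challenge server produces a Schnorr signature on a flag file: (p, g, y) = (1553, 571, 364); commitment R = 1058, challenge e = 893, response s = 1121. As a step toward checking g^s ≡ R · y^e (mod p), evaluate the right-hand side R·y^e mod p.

491

364^2 = 132496 ≡ 491
364^4 ≡ 491^2 = 241081 ≡ 366
364^8 ≡ 366^2 = 133956 ≡ 398
364^16 ≡ 398^2 = 158404 ≡ 1551
364^32 ≡ 1551^2 = 2405601 ≡ 4
364^64 ≡ 4^2 = 16
364^128 ≡ 16^2 = 256
364^256 ≡ 256^2 = 65536 ≡ 310
364^512 ≡ 310^2 = 96100 ≡ 1367
893 = 512 + 256 + 64 + 32 + 16 + 8 + 4 + 1, so 364^893 ≡ 1367·310·16·4·1551·398·366·364 ≡ 821 (mod 1553)
R · y^e ≡ 1058·821 = 868618 ≡ 491 (mod 1553)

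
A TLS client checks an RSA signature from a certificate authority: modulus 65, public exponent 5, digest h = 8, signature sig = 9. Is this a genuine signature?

sig^2 ≡ 9^2 = 81 ≡ 16
sig^4 ≡ 16^2 = 256 ≡ 61
5 = 4 + 1, so sig^5 ≡ 61·9 ≡ 29 (mod 65)
The recovered value 29 does not match the digest 8.

forged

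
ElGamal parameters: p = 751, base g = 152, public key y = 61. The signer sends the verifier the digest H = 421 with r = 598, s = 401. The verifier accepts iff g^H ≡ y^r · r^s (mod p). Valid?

Left side g^H mod p:
Squares mod 751: 152^1≡152, 152^2≡574, 152^4≡538, 152^8≡309, 152^16≡104, 152^32≡302, 152^64≡333, 152^128≡492, 152^256≡242
421 = 256 + 128 + 32 + 4 + 1, so 152^421 ≡ 242·492·302·538·152 ≡ 5 (mod 751)
Right side y^r · r^s mod p:
Squares mod 751: 61^1≡61, 61^2≡717, 61^4≡405, 61^8≡307, 61^16≡374, 61^32≡190, 61^64≡52, 61^128≡451, 61^256≡631, 61^512≡131
598 = 512 + 64 + 16 + 4 + 2, so 61^598 ≡ 131·52·374·405·717 ≡ 508 (mod 751)
Squares mod 751: 598^1≡598, 598^2≡128, 598^4≡613, 598^8≡269, 598^16≡265, 598^32≡382, 598^64≡230, 598^128≡330, 598^256≡5
401 = 256 + 128 + 16 + 1, so 598^401 ≡ 5·330·265·598 ≡ 581 (mod 751)
508·581 = 295148 ≡ 5 (mod 751)
5 ≡ 5 (mod 751), so the signature is genuine.

yes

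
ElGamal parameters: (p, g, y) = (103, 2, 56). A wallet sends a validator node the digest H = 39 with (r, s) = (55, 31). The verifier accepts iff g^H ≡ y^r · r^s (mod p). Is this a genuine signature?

Left side g^H mod p:
2^2 = 4
2^4 ≡ 4^2 = 16
2^8 ≡ 16^2 = 256 ≡ 50
2^16 ≡ 50^2 = 2500 ≡ 28
2^32 ≡ 28^2 = 784 ≡ 63
39 = 32 + 4 + 2 + 1, so 2^39 ≡ 63·16·4·2 ≡ 30 (mod 103)
Right side y^r · r^s mod p:
56^2 = 3136 ≡ 46
56^4 ≡ 46^2 = 2116 ≡ 56
56^8 ≡ 56^2 = 3136 ≡ 46
56^16 ≡ 46^2 = 2116 ≡ 56
56^32 ≡ 56^2 = 3136 ≡ 46
55 = 32 + 16 + 4 + 2 + 1, so 56^55 ≡ 46·56·56·46·56 ≡ 56 (mod 103)
55^2 = 3025 ≡ 38
55^4 ≡ 38^2 = 1444 ≡ 2
55^8 ≡ 2^2 = 4
55^16 ≡ 4^2 = 16
31 = 16 + 8 + 4 + 2 + 1, so 55^31 ≡ 16·4·2·38·55 ≡ 29 (mod 103)
56·29 = 1624 ≡ 79 (mod 103)
30 ≠ 79, so verification fails.

forged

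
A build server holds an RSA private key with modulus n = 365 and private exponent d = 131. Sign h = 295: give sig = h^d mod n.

h^2 ≡ 295^2 = 87025 ≡ 155
h^4 ≡ 155^2 = 24025 ≡ 300
h^8 ≡ 300^2 = 90000 ≡ 210
h^16 ≡ 210^2 = 44100 ≡ 300
h^32 ≡ 300^2 = 90000 ≡ 210
h^64 ≡ 210^2 = 44100 ≡ 300
h^128 ≡ 300^2 = 90000 ≡ 210
131 = 128 + 2 + 1, so h^131 ≡ 210·155·295 ≡ 195 (mod 365)

195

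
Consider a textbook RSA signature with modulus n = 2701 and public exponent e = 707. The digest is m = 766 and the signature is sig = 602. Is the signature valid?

valid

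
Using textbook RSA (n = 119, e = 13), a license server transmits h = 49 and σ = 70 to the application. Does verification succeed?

passes

σ^2 ≡ 70^2 = 4900 ≡ 21
σ^4 ≡ 21^2 = 441 ≡ 84
σ^8 ≡ 84^2 = 7056 ≡ 35
13 = 8 + 4 + 1, so σ^13 ≡ 35·84·70 ≡ 49 (mod 119)
49 = h, so the signature checks out.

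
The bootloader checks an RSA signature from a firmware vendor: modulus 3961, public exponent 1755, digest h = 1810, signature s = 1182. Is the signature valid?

Squares mod 3961: s^1≡1182, s^2≡2852, s^4≡1971, s^8≡3061, s^16≡1956, s^32≡3571, s^64≡1582, s^128≡3333, s^256≡2245, s^512≡1633, s^1024≡936
1755 = 1024 + 512 + 128 + 64 + 16 + 8 + 2 + 1, so s^1755 ≡ 936·1633·3333·1582·1956·3061·2852·1182 ≡ 3517 (mod 3961)
3517 ≠ 1810, so verification fails.

invalid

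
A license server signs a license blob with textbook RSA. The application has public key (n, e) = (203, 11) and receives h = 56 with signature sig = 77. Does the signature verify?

sig^11 mod 203 = 56
Since 56 equals the digest 56, verification succeeds.

verifies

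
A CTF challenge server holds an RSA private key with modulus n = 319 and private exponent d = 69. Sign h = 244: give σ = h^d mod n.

h^2 ≡ 244^2 = 59536 ≡ 202
h^4 ≡ 202^2 = 40804 ≡ 291
h^8 ≡ 291^2 = 84681 ≡ 146
h^16 ≡ 146^2 = 21316 ≡ 262
h^32 ≡ 262^2 = 68644 ≡ 59
h^64 ≡ 59^2 = 3481 ≡ 291
69 = 64 + 4 + 1, so h^69 ≡ 291·291·244 ≡ 215 (mod 319)

215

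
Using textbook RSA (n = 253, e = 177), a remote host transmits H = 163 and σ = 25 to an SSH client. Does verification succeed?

σ^177 mod 253 = 163
Since 163 equals the digest 163, verification succeeds.

passes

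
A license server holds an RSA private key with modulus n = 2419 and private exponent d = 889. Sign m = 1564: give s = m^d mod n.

m^889 mod 2419 = 1454

1454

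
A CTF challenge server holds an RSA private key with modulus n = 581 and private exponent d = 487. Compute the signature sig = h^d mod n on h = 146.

h^487 mod 581 = 272

272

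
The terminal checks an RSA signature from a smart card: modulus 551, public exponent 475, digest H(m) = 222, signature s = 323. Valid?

no

Squares mod 551: s^1≡323, s^2≡190, s^4≡285, s^8≡228, s^16≡190, s^32≡285, s^64≡228, s^128≡190, s^256≡285
475 = 256 + 128 + 64 + 16 + 8 + 2 + 1, so s^475 ≡ 285·190·228·190·228·190·323 ≡ 399 (mod 551)
399 ≠ 222, so verification fails.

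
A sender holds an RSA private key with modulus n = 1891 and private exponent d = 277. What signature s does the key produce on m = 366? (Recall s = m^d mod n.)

m^2 ≡ 366^2 = 133956 ≡ 1586
m^4 ≡ 1586^2 = 2515396 ≡ 366
m^8 ≡ 366^2 = 133956 ≡ 1586
m^16 ≡ 1586^2 = 2515396 ≡ 366
m^32 ≡ 366^2 = 133956 ≡ 1586
m^64 ≡ 1586^2 = 2515396 ≡ 366
m^128 ≡ 366^2 = 133956 ≡ 1586
m^256 ≡ 1586^2 = 2515396 ≡ 366
277 = 256 + 16 + 4 + 1, so m^277 ≡ 366·366·366·366 ≡ 366 (mod 1891)

366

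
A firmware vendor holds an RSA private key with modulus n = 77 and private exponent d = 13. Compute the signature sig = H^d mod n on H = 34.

H^2 ≡ 34^2 = 1156 ≡ 1
H^4 ≡ 1^2 = 1
H^8 ≡ 1^2 = 1
13 = 8 + 4 + 1, so H^13 ≡ 1·1·34 ≡ 34 (mod 77)

34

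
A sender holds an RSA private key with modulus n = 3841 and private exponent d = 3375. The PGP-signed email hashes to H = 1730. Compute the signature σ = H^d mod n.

2334

Squares mod 3841: H^1≡1730, H^2≡761, H^4≡2971, H^8≡223, H^16≡3637, H^32≡3206, H^64≡3761, H^128≡2559, H^256≡3417, H^512≡3090, H^1024≡3215, H^2048≡94
3375 = 2048 + 1024 + 256 + 32 + 8 + 4 + 2 + 1, so H^3375 ≡ 94·3215·3417·3206·223·2971·761·1730 ≡ 2334 (mod 3841)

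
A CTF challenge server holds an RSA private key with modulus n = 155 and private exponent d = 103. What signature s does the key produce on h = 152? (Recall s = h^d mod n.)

h^2 ≡ 152^2 = 23104 ≡ 9
h^4 ≡ 9^2 = 81
h^8 ≡ 81^2 = 6561 ≡ 51
h^16 ≡ 51^2 = 2601 ≡ 121
h^32 ≡ 121^2 = 14641 ≡ 71
h^64 ≡ 71^2 = 5041 ≡ 81
103 = 64 + 32 + 4 + 2 + 1, so h^103 ≡ 81·71·81·9·152 ≡ 38 (mod 155)

38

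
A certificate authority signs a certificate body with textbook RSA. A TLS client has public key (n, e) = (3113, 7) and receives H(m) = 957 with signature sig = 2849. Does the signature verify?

verifies

sig^7 mod 3113 = 957
Since 957 equals the digest 957, verification succeeds.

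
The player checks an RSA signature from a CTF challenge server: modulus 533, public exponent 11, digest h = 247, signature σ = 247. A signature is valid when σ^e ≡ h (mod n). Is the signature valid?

σ^11 mod 533 = 247
247 = h, so the signature checks out.

valid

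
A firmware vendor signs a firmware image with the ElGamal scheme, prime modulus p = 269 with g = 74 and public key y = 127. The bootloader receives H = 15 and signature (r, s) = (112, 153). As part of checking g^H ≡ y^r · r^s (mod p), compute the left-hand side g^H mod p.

60

74^2 = 5476 ≡ 96
74^4 ≡ 96^2 = 9216 ≡ 70
74^8 ≡ 70^2 = 4900 ≡ 58
15 = 8 + 4 + 2 + 1, so 74^15 ≡ 58·70·96·74 ≡ 60 (mod 269)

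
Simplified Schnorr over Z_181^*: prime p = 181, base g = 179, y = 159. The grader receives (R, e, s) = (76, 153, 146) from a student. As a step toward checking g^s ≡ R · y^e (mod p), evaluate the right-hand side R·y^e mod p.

178

159^2 = 25281 ≡ 122
159^4 ≡ 122^2 = 14884 ≡ 42
159^8 ≡ 42^2 = 1764 ≡ 135
159^16 ≡ 135^2 = 18225 ≡ 125
159^32 ≡ 125^2 = 15625 ≡ 59
159^64 ≡ 59^2 = 3481 ≡ 42
159^128 ≡ 42^2 = 1764 ≡ 135
153 = 128 + 16 + 8 + 1, so 159^153 ≡ 135·125·135·159 ≡ 150 (mod 181)
R · y^e ≡ 76·150 = 11400 ≡ 178 (mod 181)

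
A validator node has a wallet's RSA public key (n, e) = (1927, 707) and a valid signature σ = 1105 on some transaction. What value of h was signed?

487

Squares mod 1927: σ^1≡1105, σ^2≡1234, σ^4≡426, σ^8≡338, σ^16≡551, σ^32≡1062, σ^64≡549, σ^128≡789, σ^256≡100, σ^512≡365
707 = 512 + 128 + 64 + 2 + 1, so σ^707 ≡ 365·789·549·1234·1105 ≡ 487 (mod 1927)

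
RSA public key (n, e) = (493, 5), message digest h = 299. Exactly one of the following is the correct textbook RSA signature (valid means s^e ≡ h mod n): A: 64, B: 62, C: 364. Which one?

Candidate A: Squares mod 493: 64^1≡64, 64^2≡152, 64^4≡426; 5 = 4 + 1, so 64^5 ≡ 426·64 ≡ 149 (mod 493)
Candidate B: Squares mod 493: 62^1≡62, 62^2≡393, 62^4≡140; 5 = 4 + 1, so 62^5 ≡ 140·62 ≡ 299 (mod 493)
  → matches h = 299
Candidate C: Squares mod 493: 364^1≡364, 364^2≡372, 364^4≡344; 5 = 4 + 1, so 364^5 ≡ 344·364 ≡ 487 (mod 493)

B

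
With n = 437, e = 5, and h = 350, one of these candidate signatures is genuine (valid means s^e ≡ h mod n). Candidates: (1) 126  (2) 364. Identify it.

Candidate 1: Squares mod 437: 126^1≡126, 126^2≡144, 126^4≡197; 5 = 4 + 1, so 126^5 ≡ 197·126 ≡ 350 (mod 437)
  → matches h = 350
Candidate 2: Squares mod 437: 364^1≡364, 364^2≡85, 364^4≡233; 5 = 4 + 1, so 364^5 ≡ 233·364 ≡ 34 (mod 437)

1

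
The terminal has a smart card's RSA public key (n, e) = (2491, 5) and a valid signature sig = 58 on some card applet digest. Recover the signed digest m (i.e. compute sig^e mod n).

Squares mod 2491: sig^1≡58, sig^2≡873, sig^4≡2374
5 = 4 + 1, so sig^5 ≡ 2374·58 ≡ 687 (mod 2491)

687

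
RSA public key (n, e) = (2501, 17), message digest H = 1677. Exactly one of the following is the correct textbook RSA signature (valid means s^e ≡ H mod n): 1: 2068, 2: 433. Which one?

Candidate 1: 2068^2 = 4276624 ≡ 2415; 2068^4 ≡ 2415^2 = 5832225 ≡ 2394; 2068^8 ≡ 2394^2 = 5731236 ≡ 1445; 2068^16 ≡ 1445^2 = 2088025 ≡ 2191; 17 = 16 + 1, so 2068^17 ≡ 2191·2068 ≡ 1677 (mod 2501)
  → matches H = 1677
Candidate 2: 433^2 = 187489 ≡ 2415; 433^4 ≡ 2415^2 = 5832225 ≡ 2394; 433^8 ≡ 2394^2 = 5731236 ≡ 1445; 433^16 ≡ 1445^2 = 2088025 ≡ 2191; 17 = 16 + 1, so 433^17 ≡ 2191·433 ≡ 824 (mod 2501)

1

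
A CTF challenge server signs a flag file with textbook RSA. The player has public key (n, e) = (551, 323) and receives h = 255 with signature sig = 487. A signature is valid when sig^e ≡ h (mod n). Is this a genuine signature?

Squares mod 551: sig^1≡487, sig^2≡239, sig^4≡368, sig^8≡429, sig^16≡7, sig^32≡49, sig^64≡197, sig^128≡239, sig^256≡368
323 = 256 + 64 + 2 + 1, so sig^323 ≡ 368·197·239·487 ≡ 255 (mod 551)
255 = h, so the signature checks out.

genuine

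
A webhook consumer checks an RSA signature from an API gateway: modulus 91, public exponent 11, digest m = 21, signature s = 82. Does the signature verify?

s^2 ≡ 82^2 = 6724 ≡ 81
s^4 ≡ 81^2 = 6561 ≡ 9
s^8 ≡ 9^2 = 81
11 = 8 + 2 + 1, so s^11 ≡ 81·81·82 ≡ 10 (mod 91)
10 ≠ 21, so verification fails.

does not verify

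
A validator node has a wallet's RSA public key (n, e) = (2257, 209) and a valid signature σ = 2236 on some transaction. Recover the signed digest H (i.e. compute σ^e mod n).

2106

σ^2 ≡ 2236^2 = 4999696 ≡ 441
σ^4 ≡ 441^2 = 194481 ≡ 379
σ^8 ≡ 379^2 = 143641 ≡ 1450
σ^16 ≡ 1450^2 = 2102500 ≡ 1233
σ^32 ≡ 1233^2 = 1520289 ≡ 1328
σ^64 ≡ 1328^2 = 1763584 ≡ 867
σ^128 ≡ 867^2 = 751689 ≡ 108
209 = 128 + 64 + 16 + 1, so σ^209 ≡ 108·867·1233·2236 ≡ 2106 (mod 2257)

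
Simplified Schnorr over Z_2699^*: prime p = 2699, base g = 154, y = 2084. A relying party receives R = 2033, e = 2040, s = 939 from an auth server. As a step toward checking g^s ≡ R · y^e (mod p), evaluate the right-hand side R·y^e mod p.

2084^2 = 4343056 ≡ 365
2084^4 ≡ 365^2 = 133225 ≡ 974
2084^8 ≡ 974^2 = 948676 ≡ 1327
2084^16 ≡ 1327^2 = 1760929 ≡ 1181
2084^32 ≡ 1181^2 = 1394761 ≡ 2077
2084^64 ≡ 2077^2 = 4313929 ≡ 927
2084^128 ≡ 927^2 = 859329 ≡ 1047
2084^256 ≡ 1047^2 = 1096209 ≡ 415
2084^512 ≡ 415^2 = 172225 ≡ 2188
2084^1024 ≡ 2188^2 = 4787344 ≡ 2017
2040 = 1024 + 512 + 256 + 128 + 64 + 32 + 16 + 8, so 2084^2040 ≡ 2017·2188·415·1047·927·2077·1181·1327 ≡ 440 (mod 2699)
R · y^e ≡ 2033·440 = 894520 ≡ 1151 (mod 2699)

1151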